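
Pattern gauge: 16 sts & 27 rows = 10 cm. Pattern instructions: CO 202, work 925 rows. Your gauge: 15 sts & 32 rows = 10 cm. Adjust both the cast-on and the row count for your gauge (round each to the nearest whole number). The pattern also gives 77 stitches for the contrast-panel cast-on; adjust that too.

Cast on 189 stitches; work 1096 rows; contrast-panel cast-on 72 stitches.

Stitches: 202 × 15/16 = 189.38 → 189.
Rows: 925 × 32/27 = 1096.30 → 1096.
contrast-panel cast-on: 77 × 15/16 = 72.19 → 72.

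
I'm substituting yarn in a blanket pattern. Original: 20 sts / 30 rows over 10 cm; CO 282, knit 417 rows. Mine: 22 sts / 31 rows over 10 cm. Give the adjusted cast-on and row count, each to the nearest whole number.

Stitches: 282 × 22/20 = 310.20 → 310.
Rows: 417 × 31/30 = 430.90 → 431.

Cast on 310 stitches; work 431 rows.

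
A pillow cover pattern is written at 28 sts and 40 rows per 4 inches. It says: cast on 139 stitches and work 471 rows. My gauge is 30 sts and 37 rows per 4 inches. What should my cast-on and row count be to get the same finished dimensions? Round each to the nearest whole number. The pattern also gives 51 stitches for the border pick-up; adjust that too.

Stitches: 139 × 30/28 = 148.93 → 149.
Rows: 471 × 37/40 = 435.68 → 436.
border pick-up: 51 × 30/28 = 54.64 → 55.

Cast on 149 stitches; work 436 rows; border pick-up 55 stitches.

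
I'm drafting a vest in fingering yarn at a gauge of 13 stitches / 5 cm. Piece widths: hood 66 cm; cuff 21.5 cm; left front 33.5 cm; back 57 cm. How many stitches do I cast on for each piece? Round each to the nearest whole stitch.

Rate = 13/5 = 2.6 sts per cm.
hood: 66 × 2.6 = 171.60 → 172.
cuff: 21.5 × 2.6 = 55.90 → 56.
left front: 33.5 × 2.6 = 87.10 → 87.
back: 57 × 2.6 = 148.20 → 148.

hood 172; cuff 56; left front 87; back 148.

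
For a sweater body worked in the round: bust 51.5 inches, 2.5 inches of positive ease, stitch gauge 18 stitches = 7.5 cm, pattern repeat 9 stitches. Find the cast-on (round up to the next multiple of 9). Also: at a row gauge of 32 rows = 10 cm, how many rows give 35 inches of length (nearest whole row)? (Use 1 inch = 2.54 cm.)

Cast on 333 stitches; work 284 rows.

Finished = 51.5 + 2.5 = 54 inches.
54 inches × 2.54 = 137.16 cm.
18/7.5 = 2.4 sts per cm; 137.16 × 2.4 = 329.18 sts.
Next multiple of 9 → 333.
35 inches = 88.90 cm; × 3.2 = 284.48 → 284 rows.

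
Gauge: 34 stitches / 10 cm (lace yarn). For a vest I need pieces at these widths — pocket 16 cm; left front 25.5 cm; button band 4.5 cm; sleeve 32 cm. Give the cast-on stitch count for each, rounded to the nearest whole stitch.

pocket 54; left front 87; button band 15; sleeve 109.

Rate = 34/10 = 3.4 sts per cm.
pocket: 16 × 3.4 = 54.40 → 54.
left front: 25.5 × 3.4 = 86.70 → 87.
button band: 4.5 × 3.4 = 15.30 → 15.
sleeve: 32 × 3.4 = 108.80 → 109.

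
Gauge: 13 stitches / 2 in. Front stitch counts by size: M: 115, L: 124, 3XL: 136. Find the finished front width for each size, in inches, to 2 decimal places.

13/2 = 6.5 sts per in.
M: 115 / 6.5 = 17.692 → 17.69 in.
L: 124 / 6.5 = 19.077 → 19.08 in.
3XL: 136 / 6.5 = 20.923 → 20.92 in.

M 17.69 inches; L 19.08 inches; 3XL 20.92 inches.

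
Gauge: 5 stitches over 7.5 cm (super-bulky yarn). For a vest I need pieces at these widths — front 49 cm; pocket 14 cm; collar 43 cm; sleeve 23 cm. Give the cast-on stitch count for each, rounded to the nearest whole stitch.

front 33; pocket 9; collar 29; sleeve 15.

Rate = 5/7.5 = 0.667 sts per cm.
front: 49 × 0.667 = 32.67 → 33.
pocket: 14 × 0.667 = 9.33 → 9.
collar: 43 × 0.667 = 28.67 → 29.
sleeve: 23 × 0.667 = 15.33 → 15.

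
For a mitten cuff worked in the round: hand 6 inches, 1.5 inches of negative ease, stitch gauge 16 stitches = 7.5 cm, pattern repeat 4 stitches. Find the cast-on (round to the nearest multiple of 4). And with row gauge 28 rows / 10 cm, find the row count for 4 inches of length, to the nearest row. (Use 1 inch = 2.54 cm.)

Finished = 6 − 1.5 = 4.5 inches.
4.5 inches × 2.54 = 11.43 cm.
16/7.5 = 2.133 sts per cm; 11.43 × 2.133 = 24.38 sts.
Nearest multiple of 4 → 24.
4 inches = 10.16 cm; × 2.8 = 28.45 → 28 rows.

Cast on 24 stitches; work 28 rows.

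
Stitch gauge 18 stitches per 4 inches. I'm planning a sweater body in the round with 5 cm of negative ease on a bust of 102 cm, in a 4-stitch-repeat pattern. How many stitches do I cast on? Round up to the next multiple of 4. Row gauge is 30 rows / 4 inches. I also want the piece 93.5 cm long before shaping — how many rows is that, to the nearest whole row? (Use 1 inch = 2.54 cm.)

Cast on 172 stitches; work 276 rows.

Finished = 102 − 5 = 97 cm.
97 cm × 1/2.54 = 38.19 inches.
18/4 = 4.5 sts per in; 38.19 × 4.5 = 171.85 sts.
Next multiple of 4 → 172.
93.5 cm = 36.81 inches; × 7.5 = 276.08 → 276 rows.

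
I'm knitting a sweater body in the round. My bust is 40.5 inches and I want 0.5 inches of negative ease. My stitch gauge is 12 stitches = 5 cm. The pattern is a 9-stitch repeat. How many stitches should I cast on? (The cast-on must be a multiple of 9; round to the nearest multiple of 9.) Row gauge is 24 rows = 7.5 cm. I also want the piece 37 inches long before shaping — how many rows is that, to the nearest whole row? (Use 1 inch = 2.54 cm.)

Cast on 243 stitches; work 301 rows.

Finished = 40.5 − 0.5 = 40 inches.
40 inches × 2.54 = 101.60 cm.
12/5 = 2.4 sts per cm; 101.60 × 2.4 = 243.84 sts.
Nearest multiple of 9 → 243.
37 inches = 93.98 cm; × 3.2 = 300.74 → 301 rows.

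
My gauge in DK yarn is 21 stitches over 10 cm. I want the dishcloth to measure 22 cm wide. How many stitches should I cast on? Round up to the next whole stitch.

21 stitches / 10 cm = 2.1 stitches per cm.
22 × 2.1 = 46.20 stitches.
Round up → 47.

47 stitches.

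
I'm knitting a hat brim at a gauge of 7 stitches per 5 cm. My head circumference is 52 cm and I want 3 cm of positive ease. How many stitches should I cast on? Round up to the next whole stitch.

77 stitches.

Finished = 52 + 3 = 55 cm.
7 / 5 = 1.4 sts per cm.
55.00 × 1.4 = 77.00 sts.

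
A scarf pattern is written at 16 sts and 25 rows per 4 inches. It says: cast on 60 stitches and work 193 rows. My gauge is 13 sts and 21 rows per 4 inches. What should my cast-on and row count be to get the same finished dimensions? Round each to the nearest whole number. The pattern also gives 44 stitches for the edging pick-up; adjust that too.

Stitches: 60 × 13/16 = 48.75 → 49.
Rows: 193 × 21/25 = 162.12 → 162.
edging pick-up: 44 × 13/16 = 35.75 → 36.

Cast on 49 stitches; work 162 rows; edging pick-up 36 stitches.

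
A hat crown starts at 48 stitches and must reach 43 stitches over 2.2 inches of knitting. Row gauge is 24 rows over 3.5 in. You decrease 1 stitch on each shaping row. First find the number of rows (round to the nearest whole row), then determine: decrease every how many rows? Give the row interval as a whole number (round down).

Decrease every 3rd row.

Rows = 2.2 × 6.857 = 15.1 → 15 rows.
Stitches to remove: 5 → 5 shaping rows (at 1 st each).
15 / 5 = 3.00 → every 3 rows.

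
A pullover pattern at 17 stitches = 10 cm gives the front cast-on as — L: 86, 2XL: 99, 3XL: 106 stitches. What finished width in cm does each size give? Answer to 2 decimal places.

L 50.59 cm; 2XL 58.24 cm; 3XL 62.35 cm.

17/10 = 1.7 sts per cm.
L: 86 / 1.7 = 50.588 → 50.59 cm.
2XL: 99 / 1.7 = 58.235 → 58.24 cm.
3XL: 106 / 1.7 = 62.353 → 62.35 cm.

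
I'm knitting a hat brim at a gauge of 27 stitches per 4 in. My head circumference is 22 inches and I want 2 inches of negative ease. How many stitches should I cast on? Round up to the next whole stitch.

Cast on 135 stitches.

Finished = 22 − 2 = 20 in.
27 / 4 = 6.75 sts per inch.
20.00 × 6.75 = 135.00 sts.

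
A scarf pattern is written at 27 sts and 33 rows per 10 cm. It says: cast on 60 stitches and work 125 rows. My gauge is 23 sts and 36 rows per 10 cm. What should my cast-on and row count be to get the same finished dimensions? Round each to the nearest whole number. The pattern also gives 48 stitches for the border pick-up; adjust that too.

Cast on 51 stitches; work 136 rows; border pick-up 41 stitches.

Stitches: 60 × 23/27 = 51.11 → 51.
Rows: 125 × 36/33 = 136.36 → 136.
border pick-up: 48 × 23/27 = 40.89 → 41.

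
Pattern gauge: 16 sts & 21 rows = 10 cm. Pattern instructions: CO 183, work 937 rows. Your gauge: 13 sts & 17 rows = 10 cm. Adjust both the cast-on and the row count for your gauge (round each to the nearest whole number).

Cast on 149 stitches; work 759 rows.

Stitches: 183 × 13/16 = 148.69 → 149.
Rows: 937 × 17/21 = 758.52 → 759.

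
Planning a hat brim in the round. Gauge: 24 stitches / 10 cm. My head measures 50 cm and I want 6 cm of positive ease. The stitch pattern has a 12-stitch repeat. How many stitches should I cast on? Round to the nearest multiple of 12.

132 stitches.

Finished = 50 + 6 = 56 cm.
24 / 10 = 2.4 sts/cm.
56 × 2.4 = 134.40 sts.
Nearest multiple of 12: 132.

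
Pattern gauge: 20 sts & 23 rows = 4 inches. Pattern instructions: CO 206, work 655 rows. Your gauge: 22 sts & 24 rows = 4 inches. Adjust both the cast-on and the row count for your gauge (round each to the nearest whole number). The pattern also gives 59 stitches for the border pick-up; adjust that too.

Stitches: 206 × 22/20 = 226.60 → 227.
Rows: 655 × 24/23 = 683.48 → 683.
border pick-up: 59 × 22/20 = 64.90 → 65.

Cast on 227 stitches; work 683 rows; border pick-up 65 stitches.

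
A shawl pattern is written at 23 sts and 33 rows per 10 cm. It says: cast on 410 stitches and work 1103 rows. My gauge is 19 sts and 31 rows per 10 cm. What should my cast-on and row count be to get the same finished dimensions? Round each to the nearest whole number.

Stitches: 410 × 19/23 = 338.70 → 339.
Rows: 1103 × 31/33 = 1036.15 → 1036.

Cast on 339 stitches; work 1036 rows.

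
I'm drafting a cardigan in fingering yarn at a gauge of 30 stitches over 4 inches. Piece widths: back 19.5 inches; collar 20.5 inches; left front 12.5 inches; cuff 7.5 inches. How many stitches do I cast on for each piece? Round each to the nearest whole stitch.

back 146; collar 154; left front 94; cuff 56.

Rate = 30/4 = 7.5 sts per in.
back: 19.5 × 7.5 = 146.25 → 146.
collar: 20.5 × 7.5 = 153.75 → 154.
left front: 12.5 × 7.5 = 93.75 → 94.
cuff: 7.5 × 7.5 = 56.25 → 56.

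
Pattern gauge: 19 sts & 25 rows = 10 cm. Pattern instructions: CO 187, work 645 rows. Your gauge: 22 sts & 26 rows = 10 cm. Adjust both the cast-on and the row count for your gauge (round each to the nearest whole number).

Stitches: 187 × 22/19 = 216.53 → 217.
Rows: 645 × 26/25 = 670.80 → 671.

Cast on 217 stitches; work 671 rows.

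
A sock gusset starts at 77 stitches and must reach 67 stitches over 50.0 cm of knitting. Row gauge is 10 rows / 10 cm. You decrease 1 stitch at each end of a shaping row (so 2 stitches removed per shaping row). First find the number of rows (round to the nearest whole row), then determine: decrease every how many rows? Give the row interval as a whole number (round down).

Rows = 50.0 × 1 = 50.0 → 50 rows.
Stitches to remove: 10 → 5 shaping rows (at 2 st each).
50 / 5 = 10.00 → every 10 rows.

Decrease every 10th row.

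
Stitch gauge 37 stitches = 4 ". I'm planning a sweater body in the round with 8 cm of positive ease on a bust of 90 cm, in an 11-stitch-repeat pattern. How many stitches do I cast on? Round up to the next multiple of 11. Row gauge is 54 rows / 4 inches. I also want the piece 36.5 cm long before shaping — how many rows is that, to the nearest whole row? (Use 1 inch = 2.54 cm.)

Finished = 90 + 8 = 98 cm.
98 cm × 1/2.54 = 38.58 inches.
37/4 = 9.25 sts per in; 38.58 × 9.25 = 356.89 sts.
Next multiple of 11 → 363.
36.5 cm = 14.37 inches; × 13.5 = 194.00 → 194 rows.

Cast on 363 stitches; work 194 rows.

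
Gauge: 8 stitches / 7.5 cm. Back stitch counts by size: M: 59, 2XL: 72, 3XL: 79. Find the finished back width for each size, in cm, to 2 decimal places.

M 55.31 cm; 2XL 67.50 cm; 3XL 74.06 cm.

8/7.5 = 1.067 sts per cm.
M: 59 / 1.067 = 55.312 → 55.31 cm.
2XL: 72 / 1.067 = 67.500 → 67.50 cm.
3XL: 79 / 1.067 = 74.062 → 74.06 cm.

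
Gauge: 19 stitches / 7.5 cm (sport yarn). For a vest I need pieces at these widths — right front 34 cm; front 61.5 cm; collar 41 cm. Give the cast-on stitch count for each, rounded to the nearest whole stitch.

Rate = 19/7.5 = 2.533 sts per cm.
right front: 34 × 2.533 = 86.13 → 86.
front: 61.5 × 2.533 = 155.80 → 156.
collar: 41 × 2.533 = 103.87 → 104.

right front 86; front 156; collar 104.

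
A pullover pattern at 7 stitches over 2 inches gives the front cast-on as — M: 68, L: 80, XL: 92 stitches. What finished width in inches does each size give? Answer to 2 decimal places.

7/2 = 3.5 sts per in.
M: 68 / 3.5 = 19.429 → 19.43 in.
L: 80 / 3.5 = 22.857 → 22.86 in.
XL: 92 / 3.5 = 26.286 → 26.29 in.

M 19.43 inches; L 22.86 inches; XL 26.29 inches.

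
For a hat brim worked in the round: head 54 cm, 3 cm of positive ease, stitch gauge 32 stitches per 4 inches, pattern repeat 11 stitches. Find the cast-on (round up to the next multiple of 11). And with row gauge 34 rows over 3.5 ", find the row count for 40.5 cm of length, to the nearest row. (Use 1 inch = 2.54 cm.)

Finished = 54 + 3 = 57 cm.
57 cm × 1/2.54 = 22.44 inches.
32/4 = 8 sts per in; 22.44 × 8 = 179.53 sts.
Next multiple of 11 → 187.
40.5 cm = 15.94 inches; × 9.714 = 154.89 → 155 rows.

Cast on 187 stitches; work 155 rows.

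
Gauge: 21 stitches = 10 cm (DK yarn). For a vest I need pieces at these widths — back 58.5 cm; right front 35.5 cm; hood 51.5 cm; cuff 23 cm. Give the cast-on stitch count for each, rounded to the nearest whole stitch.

back 123; right front 75; hood 108; cuff 48.

Rate = 21/10 = 2.1 sts per cm.
back: 58.5 × 2.1 = 122.85 → 123.
right front: 35.5 × 2.1 = 74.55 → 75.
hood: 51.5 × 2.1 = 108.15 → 108.
cuff: 23 × 2.1 = 48.30 → 48.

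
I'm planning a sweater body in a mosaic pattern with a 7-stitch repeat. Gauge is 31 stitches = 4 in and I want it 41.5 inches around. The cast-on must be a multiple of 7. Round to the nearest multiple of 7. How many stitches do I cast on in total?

Cast on 322 stitches.

31 / 4 = 7.75 sts per inch.
41.5 × 7.75 = 321.62 sts.
Nearest multiple of 7: 322.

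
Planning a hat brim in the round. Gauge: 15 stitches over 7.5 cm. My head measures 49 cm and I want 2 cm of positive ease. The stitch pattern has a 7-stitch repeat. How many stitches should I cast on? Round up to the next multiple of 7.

105 stitches.

Finished = 49 + 2 = 51 cm.
15 / 7.5 = 2 sts/cm.
51 × 2 = 102.00 sts.
Next multiple of 7: 105.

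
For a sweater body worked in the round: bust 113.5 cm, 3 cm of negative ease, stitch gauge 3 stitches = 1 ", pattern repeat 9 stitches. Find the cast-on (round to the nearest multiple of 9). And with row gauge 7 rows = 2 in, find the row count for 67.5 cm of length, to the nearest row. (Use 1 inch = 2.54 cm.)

Cast on 135 stitches; work 93 rows.

Finished = 113.5 − 3 = 110.5 cm.
110.5 cm × 1/2.54 = 43.50 inches.
3/1 = 3 sts per in; 43.50 × 3 = 130.51 sts.
Nearest multiple of 9 → 135.
67.5 cm = 26.57 inches; × 3.5 = 93.01 → 93 rows.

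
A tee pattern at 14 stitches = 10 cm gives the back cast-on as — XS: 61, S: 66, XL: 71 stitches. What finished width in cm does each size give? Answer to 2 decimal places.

XS 43.57 cm; S 47.14 cm; XL 50.71 cm.

14/10 = 1.4 sts per cm.
XS: 61 / 1.4 = 43.571 → 43.57 cm.
S: 66 / 1.4 = 47.143 → 47.14 cm.
XL: 71 / 1.4 = 50.714 → 50.71 cm.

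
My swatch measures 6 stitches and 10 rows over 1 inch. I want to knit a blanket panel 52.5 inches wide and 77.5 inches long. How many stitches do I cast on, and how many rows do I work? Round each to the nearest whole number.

Stitch gauge = 6/1 = 6 sts/in; 52.5 × 6 = 315.00 → 315 sts.
Row gauge = 10/1 = 10 rows/in; 77.5 × 10 = 775.00 → 775 rows.

Cast on 315 stitches and work 775 rows.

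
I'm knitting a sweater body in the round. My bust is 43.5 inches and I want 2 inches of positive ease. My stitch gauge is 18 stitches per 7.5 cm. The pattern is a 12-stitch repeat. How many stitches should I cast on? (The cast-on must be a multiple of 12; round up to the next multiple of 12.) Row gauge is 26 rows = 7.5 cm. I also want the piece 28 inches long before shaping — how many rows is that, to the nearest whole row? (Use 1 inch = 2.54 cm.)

Finished = 43.5 + 2 = 45.5 inches.
45.5 inches × 2.54 = 115.57 cm.
18/7.5 = 2.4 sts per cm; 115.57 × 2.4 = 277.37 sts.
Next multiple of 12 → 288.
28 inches = 71.12 cm; × 3.467 = 246.55 → 247 rows.

Cast on 288 stitches; work 247 rows.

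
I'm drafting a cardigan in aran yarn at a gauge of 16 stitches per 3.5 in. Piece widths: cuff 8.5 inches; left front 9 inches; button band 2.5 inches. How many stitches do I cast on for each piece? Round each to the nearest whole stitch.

Rate = 16/3.5 = 4.571 sts per in.
cuff: 8.5 × 4.571 = 38.86 → 39.
left front: 9 × 4.571 = 41.14 → 41.
button band: 2.5 × 4.571 = 11.43 → 11.

cuff 39; left front 41; button band 11.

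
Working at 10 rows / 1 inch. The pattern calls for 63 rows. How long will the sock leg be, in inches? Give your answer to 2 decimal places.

6.30 inches.

10 rows / 1 inch = 10 rows per inch.
63 / 10 = 6.300 inches.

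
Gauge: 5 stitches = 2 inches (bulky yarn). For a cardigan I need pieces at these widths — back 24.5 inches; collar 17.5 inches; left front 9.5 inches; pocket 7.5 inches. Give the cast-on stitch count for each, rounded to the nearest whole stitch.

back 61; collar 44; left front 24; pocket 19.

Rate = 5/2 = 2.5 sts per in.
back: 24.5 × 2.5 = 61.25 → 61.
collar: 17.5 × 2.5 = 43.75 → 44.
left front: 9.5 × 2.5 = 23.75 → 24.
pocket: 7.5 × 2.5 = 18.75 → 19.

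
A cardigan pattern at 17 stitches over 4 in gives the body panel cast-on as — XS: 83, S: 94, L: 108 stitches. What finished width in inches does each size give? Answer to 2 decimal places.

17/4 = 4.25 sts per in.
XS: 83 / 4.25 = 19.529 → 19.53 in.
S: 94 / 4.25 = 22.118 → 22.12 in.
L: 108 / 4.25 = 25.412 → 25.41 in.

XS 19.53 inches; S 22.12 inches; L 25.41 inches.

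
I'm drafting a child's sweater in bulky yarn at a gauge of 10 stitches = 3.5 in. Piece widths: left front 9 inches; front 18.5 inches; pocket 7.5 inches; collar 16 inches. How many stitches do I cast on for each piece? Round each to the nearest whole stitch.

Rate = 10/3.5 = 2.857 sts per in.
left front: 9 × 2.857 = 25.71 → 26.
front: 18.5 × 2.857 = 52.86 → 53.
pocket: 7.5 × 2.857 = 21.43 → 21.
collar: 16 × 2.857 = 45.71 → 46.

left front 26; front 53; pocket 21; collar 46.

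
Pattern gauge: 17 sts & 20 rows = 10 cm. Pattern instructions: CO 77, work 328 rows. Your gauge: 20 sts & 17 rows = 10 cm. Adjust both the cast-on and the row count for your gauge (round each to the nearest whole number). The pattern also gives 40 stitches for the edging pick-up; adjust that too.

Stitches: 77 × 20/17 = 90.59 → 91.
Rows: 328 × 17/20 = 278.80 → 279.
edging pick-up: 40 × 20/17 = 47.06 → 47.

Cast on 91 stitches; work 279 rows; edging pick-up 47 stitches.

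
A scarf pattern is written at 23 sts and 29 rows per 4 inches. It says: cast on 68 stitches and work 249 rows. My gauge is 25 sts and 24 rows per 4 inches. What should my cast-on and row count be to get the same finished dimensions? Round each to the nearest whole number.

Cast on 74 stitches; work 206 rows.

Stitches: 68 × 25/23 = 73.91 → 74.
Rows: 249 × 24/29 = 206.07 → 206.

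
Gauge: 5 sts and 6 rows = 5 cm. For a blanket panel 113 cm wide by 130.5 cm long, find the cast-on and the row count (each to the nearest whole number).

Cast on 113 stitches and work 157 rows.

Stitch gauge = 5/5 = 1 sts/cm; 113 × 1 = 113.00 → 113 sts.
Row gauge = 6/5 = 1.2 rows/cm; 130.5 × 1.2 = 156.60 → 157 rows.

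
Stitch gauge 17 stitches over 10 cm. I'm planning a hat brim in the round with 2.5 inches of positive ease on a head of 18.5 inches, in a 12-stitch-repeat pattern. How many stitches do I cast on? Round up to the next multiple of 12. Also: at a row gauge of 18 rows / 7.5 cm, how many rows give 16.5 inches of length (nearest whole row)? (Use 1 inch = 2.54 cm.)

Cast on 96 stitches; work 101 rows.

Finished = 18.5 + 2.5 = 21 inches.
21 inches × 2.54 = 53.34 cm.
17/10 = 1.7 sts per cm; 53.34 × 1.7 = 90.68 sts.
Next multiple of 12 → 96.
16.5 inches = 41.91 cm; × 2.4 = 100.58 → 101 rows.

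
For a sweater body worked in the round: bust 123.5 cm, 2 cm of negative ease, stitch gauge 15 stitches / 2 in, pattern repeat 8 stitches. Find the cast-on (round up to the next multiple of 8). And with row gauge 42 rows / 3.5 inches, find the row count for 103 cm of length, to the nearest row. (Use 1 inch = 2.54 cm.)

Finished = 123.5 − 2 = 121.5 cm.
121.5 cm × 1/2.54 = 47.83 inches.
15/2 = 7.5 sts per in; 47.83 × 7.5 = 358.76 sts.
Next multiple of 8 → 360.
103 cm = 40.55 inches; × 12 = 486.61 → 487 rows.

Cast on 360 stitches; work 487 rows.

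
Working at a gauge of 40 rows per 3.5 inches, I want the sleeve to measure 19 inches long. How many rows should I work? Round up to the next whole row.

40 rows / 3.5 in = 11.429 rows per inch.
19 × 11.429 = 217.14 rows.
Round up → 218.

Work 218 rows.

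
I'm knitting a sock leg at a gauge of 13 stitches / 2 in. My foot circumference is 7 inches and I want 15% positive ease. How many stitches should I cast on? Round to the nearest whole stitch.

Cast on 52 stitches.

Finished = 7 × 1.15 = 8.05 in.
13 / 2 = 6.5 sts per inch.
8.05 × 6.5 = 52.33 sts.
→ 52 sts.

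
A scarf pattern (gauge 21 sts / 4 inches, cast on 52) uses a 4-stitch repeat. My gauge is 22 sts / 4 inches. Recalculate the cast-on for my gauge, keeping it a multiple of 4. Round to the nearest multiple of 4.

52 × 22 / 21 = 54.48.
Nearest multiple of 4: 56.

Cast on 56 stitches.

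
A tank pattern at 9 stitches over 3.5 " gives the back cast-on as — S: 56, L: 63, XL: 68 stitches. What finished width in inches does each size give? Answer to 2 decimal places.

S 21.78 inches; L 24.50 inches; XL 26.44 inches.

9/3.5 = 2.571 sts per in.
S: 56 / 2.571 = 21.778 → 21.78 in.
L: 63 / 2.571 = 24.500 → 24.50 in.
XL: 68 / 2.571 = 26.444 → 26.44 in.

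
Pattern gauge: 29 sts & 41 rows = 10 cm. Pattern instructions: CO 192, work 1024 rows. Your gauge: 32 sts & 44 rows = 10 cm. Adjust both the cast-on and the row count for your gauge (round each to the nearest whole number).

Stitches: 192 × 32/29 = 211.86 → 212.
Rows: 1024 × 44/41 = 1098.93 → 1099.

Cast on 212 stitches; work 1099 rows.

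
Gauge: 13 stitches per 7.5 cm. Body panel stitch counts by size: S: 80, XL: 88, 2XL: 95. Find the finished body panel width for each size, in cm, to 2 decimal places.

13/7.5 = 1.733 sts per cm.
S: 80 / 1.733 = 46.154 → 46.15 cm.
XL: 88 / 1.733 = 50.769 → 50.77 cm.
2XL: 95 / 1.733 = 54.808 → 54.81 cm.

S 46.15 cm; XL 50.77 cm; 2XL 54.81 cm.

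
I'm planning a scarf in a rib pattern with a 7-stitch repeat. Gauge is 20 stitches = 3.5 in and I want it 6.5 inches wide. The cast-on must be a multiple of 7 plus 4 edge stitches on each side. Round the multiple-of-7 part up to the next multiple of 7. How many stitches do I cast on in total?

20 / 3.5 = 5.714 sts per inch.
6.5 × 5.714 = 37.14 sts.
Less 8 edge sts → 29.14 for the repeat.
Next multiple of 7: 35.
Add back 8 edge sts → 43.

43 stitches.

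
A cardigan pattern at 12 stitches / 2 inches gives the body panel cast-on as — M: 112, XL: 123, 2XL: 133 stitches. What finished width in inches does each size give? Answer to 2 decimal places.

12/2 = 6 sts per in.
M: 112 / 6 = 18.667 → 18.67 in.
XL: 123 / 6 = 20.500 → 20.50 in.
2XL: 133 / 6 = 22.167 → 22.17 in.

M 18.67 inches; XL 20.50 inches; 2XL 22.17 inches.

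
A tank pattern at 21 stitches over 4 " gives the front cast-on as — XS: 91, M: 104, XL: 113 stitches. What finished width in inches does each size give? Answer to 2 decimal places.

21/4 = 5.25 sts per in.
XS: 91 / 5.25 = 17.333 → 17.33 in.
M: 104 / 5.25 = 19.810 → 19.81 in.
XL: 113 / 5.25 = 21.524 → 21.52 in.

XS 17.33 inches; M 19.81 inches; XL 21.52 inches.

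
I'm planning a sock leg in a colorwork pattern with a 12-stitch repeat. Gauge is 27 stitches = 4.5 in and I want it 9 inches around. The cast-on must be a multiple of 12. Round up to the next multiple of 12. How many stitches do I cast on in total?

60 stitches.

27 / 4.5 = 6 sts per inch.
9 × 6 = 54.00 sts.
Next multiple of 12: 60.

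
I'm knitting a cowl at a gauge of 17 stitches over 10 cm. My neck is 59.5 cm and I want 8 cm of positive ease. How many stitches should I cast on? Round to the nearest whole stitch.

Finished = 59.5 + 8 = 67.5 cm.
17 / 10 = 1.7 sts per cm.
67.50 × 1.7 = 114.75 sts.
→ 115 sts.

115 stitches.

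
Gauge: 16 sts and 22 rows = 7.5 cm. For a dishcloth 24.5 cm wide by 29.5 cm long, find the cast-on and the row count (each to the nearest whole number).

Cast on 52 stitches and work 87 rows.

Stitch gauge = 16/7.5 = 2.133 sts/cm; 24.5 × 2.133 = 52.27 → 52 sts.
Row gauge = 22/7.5 = 2.933 rows/cm; 29.5 × 2.933 = 86.53 → 87 rows.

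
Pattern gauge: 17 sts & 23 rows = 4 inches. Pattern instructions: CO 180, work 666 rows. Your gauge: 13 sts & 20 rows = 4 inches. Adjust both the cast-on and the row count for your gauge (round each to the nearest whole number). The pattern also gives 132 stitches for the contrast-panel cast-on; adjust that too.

Cast on 138 stitches; work 579 rows; contrast-panel cast-on 101 stitches.

Stitches: 180 × 13/17 = 137.65 → 138.
Rows: 666 × 20/23 = 579.13 → 579.
contrast-panel cast-on: 132 × 13/17 = 100.94 → 101.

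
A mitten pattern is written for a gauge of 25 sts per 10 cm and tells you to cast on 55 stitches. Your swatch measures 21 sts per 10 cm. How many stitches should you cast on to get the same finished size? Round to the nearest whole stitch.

CO 46 sts.

Scale factor = 21 / 25 = 0.840.
55 × 21 / 25 = 46.20 sts.
→ 46 sts.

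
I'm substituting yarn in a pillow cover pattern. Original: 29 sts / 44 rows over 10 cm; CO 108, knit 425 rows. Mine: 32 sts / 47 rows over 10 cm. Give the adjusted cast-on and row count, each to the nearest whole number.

Stitches: 108 × 32/29 = 119.17 → 119.
Rows: 425 × 47/44 = 453.98 → 454.

Cast on 119 stitches; work 454 rows.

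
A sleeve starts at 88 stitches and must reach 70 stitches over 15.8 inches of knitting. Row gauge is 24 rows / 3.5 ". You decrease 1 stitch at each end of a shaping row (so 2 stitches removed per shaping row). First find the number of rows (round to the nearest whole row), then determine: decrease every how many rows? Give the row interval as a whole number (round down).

Rows = 15.8 × 6.857 = 108.3 → 108 rows.
Stitches to remove: 18 → 9 shaping rows (at 2 st each).
108 / 9 = 12.00 → every 12 rows.

Decrease every 12th row.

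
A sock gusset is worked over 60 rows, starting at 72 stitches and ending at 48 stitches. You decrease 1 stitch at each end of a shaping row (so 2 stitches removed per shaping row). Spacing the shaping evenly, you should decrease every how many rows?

Decrease every 5th row.

Stitches to remove: |48 − 72| = 24.
Shaping rows needed: 24 / 2 = 12.
60 rows / 12 = every 5 rows.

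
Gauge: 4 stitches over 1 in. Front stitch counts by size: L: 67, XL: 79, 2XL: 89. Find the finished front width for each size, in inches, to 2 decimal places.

L 16.75 inches; XL 19.75 inches; 2XL 22.25 inches.

4/1 = 4 sts per in.
L: 67 / 4 = 16.750 → 16.75 in.
XL: 79 / 4 = 19.750 → 19.75 in.
2XL: 89 / 4 = 22.250 → 22.25 in.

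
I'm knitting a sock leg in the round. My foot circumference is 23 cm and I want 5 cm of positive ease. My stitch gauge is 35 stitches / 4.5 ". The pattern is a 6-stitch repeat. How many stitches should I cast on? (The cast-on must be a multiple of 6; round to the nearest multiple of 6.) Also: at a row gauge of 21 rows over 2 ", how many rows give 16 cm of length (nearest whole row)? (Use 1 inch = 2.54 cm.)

Cast on 84 stitches; work 66 rows.

Finished = 23 + 5 = 28 cm.
28 cm × 1/2.54 = 11.02 inches.
35/4.5 = 7.778 sts per in; 11.02 × 7.778 = 85.74 sts.
Nearest multiple of 6 → 84.
16 cm = 6.30 inches; × 10.5 = 66.14 → 66 rows.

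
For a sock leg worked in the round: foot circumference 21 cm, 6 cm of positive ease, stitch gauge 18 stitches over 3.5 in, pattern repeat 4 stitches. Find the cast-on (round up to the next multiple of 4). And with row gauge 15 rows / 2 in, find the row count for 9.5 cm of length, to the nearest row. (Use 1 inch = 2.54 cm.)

Finished = 21 + 6 = 27 cm.
27 cm × 1/2.54 = 10.63 inches.
18/3.5 = 5.143 sts per in; 10.63 × 5.143 = 54.67 sts.
Next multiple of 4 → 56.
9.5 cm = 3.74 inches; × 7.5 = 28.05 → 28 rows.

Cast on 56 stitches; work 28 rows.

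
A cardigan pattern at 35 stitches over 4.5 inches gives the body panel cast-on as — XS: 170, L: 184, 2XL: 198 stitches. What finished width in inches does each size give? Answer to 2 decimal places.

XS 21.86 inches; L 23.66 inches; 2XL 25.46 inches.

35/4.5 = 7.778 sts per in.
XS: 170 / 7.778 = 21.857 → 21.86 in.
L: 184 / 7.778 = 23.657 → 23.66 in.
2XL: 198 / 7.778 = 25.457 → 25.46 in.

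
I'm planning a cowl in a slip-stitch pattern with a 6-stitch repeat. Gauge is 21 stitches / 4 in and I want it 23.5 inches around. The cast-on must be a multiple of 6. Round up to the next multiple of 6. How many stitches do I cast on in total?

21 / 4 = 5.25 sts per inch.
23.5 × 5.25 = 123.38 sts.
Next multiple of 6: 126.

126 stitches.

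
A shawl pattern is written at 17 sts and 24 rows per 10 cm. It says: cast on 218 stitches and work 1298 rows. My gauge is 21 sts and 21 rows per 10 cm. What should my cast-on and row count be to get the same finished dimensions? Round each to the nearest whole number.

Cast on 269 stitches; work 1136 rows.

Stitches: 218 × 21/17 = 269.29 → 269.
Rows: 1298 × 21/24 = 1135.75 → 1136.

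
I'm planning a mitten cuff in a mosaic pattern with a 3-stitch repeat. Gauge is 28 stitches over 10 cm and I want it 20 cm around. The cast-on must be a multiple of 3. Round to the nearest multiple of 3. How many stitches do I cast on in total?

28 / 10 = 2.8 sts per cm.
20 × 2.8 = 56.00 sts.
Nearest multiple of 3: 57.

CO 57 sts.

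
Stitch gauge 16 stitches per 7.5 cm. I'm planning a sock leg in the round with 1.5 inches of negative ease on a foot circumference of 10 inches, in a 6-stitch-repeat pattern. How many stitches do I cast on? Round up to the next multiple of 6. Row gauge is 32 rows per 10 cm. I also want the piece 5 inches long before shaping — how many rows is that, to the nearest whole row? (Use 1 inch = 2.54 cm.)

Cast on 48 stitches; work 41 rows.

Finished = 10 − 1.5 = 8.5 inches.
8.5 inches × 2.54 = 21.59 cm.
16/7.5 = 2.133 sts per cm; 21.59 × 2.133 = 46.06 sts.
Next multiple of 6 → 48.
5 inches = 12.70 cm; × 3.2 = 40.64 → 41 rows.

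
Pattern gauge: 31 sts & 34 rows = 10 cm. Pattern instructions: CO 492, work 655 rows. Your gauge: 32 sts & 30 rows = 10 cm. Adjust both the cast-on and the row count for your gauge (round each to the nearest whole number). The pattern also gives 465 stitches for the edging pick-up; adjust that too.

Stitches: 492 × 32/31 = 507.87 → 508.
Rows: 655 × 30/34 = 577.94 → 578.
edging pick-up: 465 × 32/31 = 480.00 → 480.

Cast on 508 stitches; work 578 rows; edging pick-up 480 stitches.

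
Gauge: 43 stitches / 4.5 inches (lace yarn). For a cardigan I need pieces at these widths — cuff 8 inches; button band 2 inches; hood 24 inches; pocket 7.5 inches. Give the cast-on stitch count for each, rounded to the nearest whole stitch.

cuff 76; button band 19; hood 229; pocket 72.

Rate = 43/4.5 = 9.556 sts per in.
cuff: 8 × 9.556 = 76.44 → 76.
button band: 2 × 9.556 = 19.11 → 19.
hood: 24 × 9.556 = 229.33 → 229.
pocket: 7.5 × 9.556 = 71.67 → 72.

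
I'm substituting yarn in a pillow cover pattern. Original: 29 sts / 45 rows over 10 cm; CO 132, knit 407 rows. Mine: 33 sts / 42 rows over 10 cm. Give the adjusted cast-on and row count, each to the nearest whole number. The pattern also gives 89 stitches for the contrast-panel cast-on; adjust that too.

Stitches: 132 × 33/29 = 150.21 → 150.
Rows: 407 × 42/45 = 379.87 → 380.
contrast-panel cast-on: 89 × 33/29 = 101.28 → 101.

Cast on 150 stitches; work 380 rows; contrast-panel cast-on 101 stitches.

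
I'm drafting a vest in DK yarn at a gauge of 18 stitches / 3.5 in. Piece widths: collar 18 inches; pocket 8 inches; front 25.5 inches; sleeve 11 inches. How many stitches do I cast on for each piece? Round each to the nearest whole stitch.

collar 93; pocket 41; front 131; sleeve 57.

Rate = 18/3.5 = 5.143 sts per in.
collar: 18 × 5.143 = 92.57 → 93.
pocket: 8 × 5.143 = 41.14 → 41.
front: 25.5 × 5.143 = 131.14 → 131.
sleeve: 11 × 5.143 = 56.57 → 57.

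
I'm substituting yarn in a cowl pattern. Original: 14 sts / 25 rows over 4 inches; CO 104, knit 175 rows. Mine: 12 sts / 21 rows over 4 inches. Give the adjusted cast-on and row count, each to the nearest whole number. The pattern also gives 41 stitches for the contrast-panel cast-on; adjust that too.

Cast on 89 stitches; work 147 rows; contrast-panel cast-on 35 stitches.

Stitches: 104 × 12/14 = 89.14 → 89.
Rows: 175 × 21/25 = 147.00 → 147.
contrast-panel cast-on: 41 × 12/14 = 35.14 → 35.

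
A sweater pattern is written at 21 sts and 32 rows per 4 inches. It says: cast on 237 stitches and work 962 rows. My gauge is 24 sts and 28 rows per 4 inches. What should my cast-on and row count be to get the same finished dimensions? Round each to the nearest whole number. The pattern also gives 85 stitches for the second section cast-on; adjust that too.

Cast on 271 stitches; work 842 rows; second section cast-on 97 stitches.

Stitches: 237 × 24/21 = 270.86 → 271.
Rows: 962 × 28/32 = 841.75 → 842.
second section cast-on: 85 × 24/21 = 97.14 → 97.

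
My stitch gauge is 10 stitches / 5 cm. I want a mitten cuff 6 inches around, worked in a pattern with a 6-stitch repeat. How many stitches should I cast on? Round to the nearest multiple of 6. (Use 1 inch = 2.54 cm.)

CO 30 sts.

6 in = 6 × 2.54 = 15.24 cm.
10 / 5 = 2 sts/cm.
15.24 × 2 = 30.48 sts.
→ 30.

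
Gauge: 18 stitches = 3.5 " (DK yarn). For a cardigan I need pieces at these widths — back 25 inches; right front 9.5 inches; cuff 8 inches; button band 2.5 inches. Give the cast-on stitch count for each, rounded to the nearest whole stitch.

Rate = 18/3.5 = 5.143 sts per in.
back: 25 × 5.143 = 128.57 → 129.
right front: 9.5 × 5.143 = 48.86 → 49.
cuff: 8 × 5.143 = 41.14 → 41.
button band: 2.5 × 5.143 = 12.86 → 13.

back 129; right front 49; cuff 41; button band 13.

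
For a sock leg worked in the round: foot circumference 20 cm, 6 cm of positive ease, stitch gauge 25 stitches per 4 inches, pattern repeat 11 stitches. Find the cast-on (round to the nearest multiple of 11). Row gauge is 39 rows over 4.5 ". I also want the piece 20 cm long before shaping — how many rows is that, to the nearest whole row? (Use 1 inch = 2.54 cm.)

Cast on 66 stitches; work 68 rows.

Finished = 20 + 6 = 26 cm.
26 cm × 1/2.54 = 10.24 inches.
25/4 = 6.25 sts per in; 10.24 × 6.25 = 63.98 sts.
Nearest multiple of 11 → 66.
20 cm = 7.87 inches; × 8.667 = 68.24 → 68 rows.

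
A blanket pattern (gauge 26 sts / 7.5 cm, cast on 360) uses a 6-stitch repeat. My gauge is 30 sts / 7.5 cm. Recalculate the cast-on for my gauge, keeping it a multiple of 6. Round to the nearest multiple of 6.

360 × 30 / 26 = 415.38.
Nearest multiple of 6: 414.

414 stitches.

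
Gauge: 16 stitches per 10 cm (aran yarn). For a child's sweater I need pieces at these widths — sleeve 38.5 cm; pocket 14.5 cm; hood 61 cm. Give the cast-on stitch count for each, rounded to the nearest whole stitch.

sleeve 62; pocket 23; hood 98.

Rate = 16/10 = 1.6 sts per cm.
sleeve: 38.5 × 1.6 = 61.60 → 62.
pocket: 14.5 × 1.6 = 23.20 → 23.
hood: 61 × 1.6 = 97.60 → 98.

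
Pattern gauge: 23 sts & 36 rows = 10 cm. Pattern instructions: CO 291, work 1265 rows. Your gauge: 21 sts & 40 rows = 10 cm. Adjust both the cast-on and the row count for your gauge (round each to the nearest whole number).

Stitches: 291 × 21/23 = 265.70 → 266.
Rows: 1265 × 40/36 = 1405.56 → 1406.

Cast on 266 stitches; work 1406 rows.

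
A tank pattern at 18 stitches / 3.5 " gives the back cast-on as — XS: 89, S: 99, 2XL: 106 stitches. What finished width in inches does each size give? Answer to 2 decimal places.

18/3.5 = 5.143 sts per in.
XS: 89 / 5.143 = 17.306 → 17.31 in.
S: 99 / 5.143 = 19.250 → 19.25 in.
2XL: 106 / 5.143 = 20.611 → 20.61 in.

XS 17.31 inches; S 19.25 inches; 2XL 20.61 inches.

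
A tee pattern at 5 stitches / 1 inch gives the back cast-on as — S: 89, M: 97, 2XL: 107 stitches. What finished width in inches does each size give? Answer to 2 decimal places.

S 17.80 inches; M 19.40 inches; 2XL 21.40 inches.

5/1 = 5 sts per in.
S: 89 / 5 = 17.800 → 17.80 in.
M: 97 / 5 = 19.400 → 19.40 in.
2XL: 107 / 5 = 21.400 → 21.40 in.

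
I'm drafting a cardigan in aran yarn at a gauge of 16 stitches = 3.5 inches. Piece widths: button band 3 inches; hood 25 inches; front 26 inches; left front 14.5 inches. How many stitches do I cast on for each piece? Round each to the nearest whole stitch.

Rate = 16/3.5 = 4.571 sts per in.
button band: 3 × 4.571 = 13.71 → 14.
hood: 25 × 4.571 = 114.29 → 114.
front: 26 × 4.571 = 118.86 → 119.
left front: 14.5 × 4.571 = 66.29 → 66.

button band 14; hood 114; front 119; left front 66.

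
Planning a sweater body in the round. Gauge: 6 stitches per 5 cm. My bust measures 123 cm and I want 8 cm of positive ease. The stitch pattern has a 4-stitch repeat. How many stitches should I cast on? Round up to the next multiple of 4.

Finished = 123 + 8 = 131 cm.
6 / 5 = 1.2 sts/cm.
131 × 1.2 = 157.20 sts.
Next multiple of 4: 160.

CO 160 sts.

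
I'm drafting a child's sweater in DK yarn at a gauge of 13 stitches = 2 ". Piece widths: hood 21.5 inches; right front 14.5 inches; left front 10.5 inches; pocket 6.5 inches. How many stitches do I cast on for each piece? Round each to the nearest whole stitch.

hood 140; right front 94; left front 68; pocket 42.

Rate = 13/2 = 6.5 sts per in.
hood: 21.5 × 6.5 = 139.75 → 140.
right front: 14.5 × 6.5 = 94.25 → 94.
left front: 10.5 × 6.5 = 68.25 → 68.
pocket: 6.5 × 6.5 = 42.25 → 42.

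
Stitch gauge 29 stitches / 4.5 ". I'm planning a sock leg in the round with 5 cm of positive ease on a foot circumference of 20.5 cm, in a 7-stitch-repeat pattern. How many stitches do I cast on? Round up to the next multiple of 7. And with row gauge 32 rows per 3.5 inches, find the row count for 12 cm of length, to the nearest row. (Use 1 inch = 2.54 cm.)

Cast on 70 stitches; work 43 rows.

Finished = 20.5 + 5 = 25.5 cm.
25.5 cm × 1/2.54 = 10.04 inches.
29/4.5 = 6.444 sts per in; 10.04 × 6.444 = 64.70 sts.
Next multiple of 7 → 70.
12 cm = 4.72 inches; × 9.143 = 43.19 → 43 rows.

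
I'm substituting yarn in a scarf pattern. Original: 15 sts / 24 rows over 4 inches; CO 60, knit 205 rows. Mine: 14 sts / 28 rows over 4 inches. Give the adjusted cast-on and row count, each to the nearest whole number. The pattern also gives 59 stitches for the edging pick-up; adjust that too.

Stitches: 60 × 14/15 = 56.00 → 56.
Rows: 205 × 28/24 = 239.17 → 239.
edging pick-up: 59 × 14/15 = 55.07 → 55.

Cast on 56 stitches; work 239 rows; edging pick-up 55 stitches.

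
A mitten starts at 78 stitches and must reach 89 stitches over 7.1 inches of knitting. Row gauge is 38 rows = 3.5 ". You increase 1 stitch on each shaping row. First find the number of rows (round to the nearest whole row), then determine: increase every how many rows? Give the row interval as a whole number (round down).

Increase every 7th row.

Rows = 7.1 × 10.857 = 77.1 → 77 rows.
Stitches to add: 11 → 11 shaping rows (at 1 st each).
77 / 11 = 7.00 → every 7 rows.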